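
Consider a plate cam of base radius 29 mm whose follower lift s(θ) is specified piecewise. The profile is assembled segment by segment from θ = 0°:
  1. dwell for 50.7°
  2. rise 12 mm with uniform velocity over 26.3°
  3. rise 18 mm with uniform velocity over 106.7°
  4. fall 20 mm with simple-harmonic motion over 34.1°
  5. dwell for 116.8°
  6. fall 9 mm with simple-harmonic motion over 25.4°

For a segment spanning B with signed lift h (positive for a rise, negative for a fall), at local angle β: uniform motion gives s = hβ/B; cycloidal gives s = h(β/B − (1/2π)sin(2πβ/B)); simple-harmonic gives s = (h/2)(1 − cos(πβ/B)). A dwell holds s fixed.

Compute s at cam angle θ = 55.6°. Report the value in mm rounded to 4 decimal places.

seg 1 [0°–50.7°] dwell: s stays 0.0000
seg 2 [50.7°–77°] uniform, h=12: θ=55.6° here. β=4.9, B=26.3. 12·4.9/26.3 = 2.2357 → s = 2.2357

2.2357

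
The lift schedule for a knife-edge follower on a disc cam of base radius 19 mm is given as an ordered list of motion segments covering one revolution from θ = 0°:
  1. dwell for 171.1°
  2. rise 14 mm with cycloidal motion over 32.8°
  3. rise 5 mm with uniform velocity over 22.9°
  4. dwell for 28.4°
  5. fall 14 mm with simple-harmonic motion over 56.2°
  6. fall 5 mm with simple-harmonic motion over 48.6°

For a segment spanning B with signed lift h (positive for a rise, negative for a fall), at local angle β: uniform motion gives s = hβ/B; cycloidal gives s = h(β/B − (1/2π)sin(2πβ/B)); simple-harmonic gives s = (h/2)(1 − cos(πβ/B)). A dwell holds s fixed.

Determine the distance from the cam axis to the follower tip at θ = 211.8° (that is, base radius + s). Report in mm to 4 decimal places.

seg 1 [0°–171.1°] dwell: s stays 0.0000
seg 2 [171.1°–203.9°] cycloidal, h=14: full span → s += 14 → s = 14.0000
seg 3 [203.9°–226.8°] uniform, h=5: θ=211.8° here. β=7.9, B=22.9. 5·7.9/22.9 = 1.7249 → s = 15.7249
radial distance = base radius + s = 19 + 15.7249 = 34.7249

34.7249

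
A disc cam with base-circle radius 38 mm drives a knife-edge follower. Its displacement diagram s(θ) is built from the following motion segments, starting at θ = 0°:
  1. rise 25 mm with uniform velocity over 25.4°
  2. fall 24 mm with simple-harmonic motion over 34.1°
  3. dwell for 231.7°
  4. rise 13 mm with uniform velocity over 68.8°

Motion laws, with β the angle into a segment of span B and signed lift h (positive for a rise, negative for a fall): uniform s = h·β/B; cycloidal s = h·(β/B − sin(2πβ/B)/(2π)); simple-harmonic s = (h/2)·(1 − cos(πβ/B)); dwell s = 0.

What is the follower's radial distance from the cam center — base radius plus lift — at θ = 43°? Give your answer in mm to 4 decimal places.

seg 1 [0°–25.4°] uniform, h=25: full span → s += 25 → s = 25.0000
seg 2 [25.4°–59.5°] simple-harmonic, h=-24: θ=43° here. β=17.6, B=34.1. -24/2·(1 − cos(π·0.5161)) = -12.6078 → s = 12.3922
radial distance = base radius + s = 38 + 12.3922 = 50.3922

50.3922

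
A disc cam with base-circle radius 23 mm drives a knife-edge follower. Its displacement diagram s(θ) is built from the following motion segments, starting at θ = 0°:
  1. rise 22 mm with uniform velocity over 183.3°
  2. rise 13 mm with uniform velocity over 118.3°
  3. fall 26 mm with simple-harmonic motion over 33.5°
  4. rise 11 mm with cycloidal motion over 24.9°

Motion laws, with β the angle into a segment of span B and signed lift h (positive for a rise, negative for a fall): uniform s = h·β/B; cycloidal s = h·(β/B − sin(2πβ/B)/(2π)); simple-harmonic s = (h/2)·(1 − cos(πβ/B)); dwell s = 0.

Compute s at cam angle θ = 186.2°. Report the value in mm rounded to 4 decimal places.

seg 1 [0°–183.3°] uniform, h=22: full span → s += 22 → s = 22.0000
seg 2 [183.3°–301.6°] uniform, h=13: θ=186.2° here. β=2.9, B=118.3. 13·2.9/118.3 = 0.3187 → s = 22.3187

22.3187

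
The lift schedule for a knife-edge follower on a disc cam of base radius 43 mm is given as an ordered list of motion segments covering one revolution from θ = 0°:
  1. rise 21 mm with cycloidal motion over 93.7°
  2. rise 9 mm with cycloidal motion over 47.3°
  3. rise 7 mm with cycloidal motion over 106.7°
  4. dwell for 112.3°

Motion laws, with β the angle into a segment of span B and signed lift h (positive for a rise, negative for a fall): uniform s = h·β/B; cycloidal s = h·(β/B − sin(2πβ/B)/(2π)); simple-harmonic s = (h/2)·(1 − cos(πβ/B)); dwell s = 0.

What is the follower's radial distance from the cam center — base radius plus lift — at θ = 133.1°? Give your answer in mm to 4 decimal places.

seg 1 [0°–93.7°] cycloidal, h=21: full span → s += 21 → s = 21.0000
seg 2 [93.7°–141°] cycloidal, h=9: θ=133.1° here. β=39.4, B=47.3. 9·(0.8330 − sin(2π·0.8330)/(2π)) = 8.7389 → s = 29.7389
radial distance = base radius + s = 43 + 29.7389 = 72.7389

72.7389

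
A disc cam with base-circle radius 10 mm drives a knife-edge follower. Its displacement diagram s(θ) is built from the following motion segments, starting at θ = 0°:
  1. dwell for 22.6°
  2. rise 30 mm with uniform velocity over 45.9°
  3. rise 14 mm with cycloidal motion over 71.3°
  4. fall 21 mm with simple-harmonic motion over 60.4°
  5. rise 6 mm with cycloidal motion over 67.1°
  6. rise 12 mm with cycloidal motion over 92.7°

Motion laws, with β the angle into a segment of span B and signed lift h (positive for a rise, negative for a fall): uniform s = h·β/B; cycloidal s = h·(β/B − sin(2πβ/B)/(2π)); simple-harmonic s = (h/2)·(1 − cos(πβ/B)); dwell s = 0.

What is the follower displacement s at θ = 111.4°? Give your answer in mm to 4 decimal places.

seg 1 [0°–22.6°] dwell: s stays 0.0000
seg 2 [22.6°–68.5°] uniform, h=30: full span → s += 30 → s = 30.0000
seg 3 [68.5°–139.8°] cycloidal, h=14: θ=111.4° here. β=42.9, B=71.3. 14·(0.6017 − sin(2π·0.6017)/(2π)) = 9.7522 → s = 39.7522

39.7522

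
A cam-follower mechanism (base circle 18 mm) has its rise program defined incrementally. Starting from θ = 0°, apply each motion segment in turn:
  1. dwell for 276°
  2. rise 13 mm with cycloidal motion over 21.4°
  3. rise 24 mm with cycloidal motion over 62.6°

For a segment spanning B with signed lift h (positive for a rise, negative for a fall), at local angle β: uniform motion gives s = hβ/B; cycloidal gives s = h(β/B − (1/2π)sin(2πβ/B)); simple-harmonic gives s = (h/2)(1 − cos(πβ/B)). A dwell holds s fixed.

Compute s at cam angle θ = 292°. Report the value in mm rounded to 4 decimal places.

seg 1 [0°–276°] dwell: s stays 0.0000
seg 2 [276°–297.4°] cycloidal, h=13: θ=292° here. β=16, B=21.4. 13·(0.7477 − sin(2π·0.7477)/(2π)) = 11.7884 → s = 11.7884

11.7884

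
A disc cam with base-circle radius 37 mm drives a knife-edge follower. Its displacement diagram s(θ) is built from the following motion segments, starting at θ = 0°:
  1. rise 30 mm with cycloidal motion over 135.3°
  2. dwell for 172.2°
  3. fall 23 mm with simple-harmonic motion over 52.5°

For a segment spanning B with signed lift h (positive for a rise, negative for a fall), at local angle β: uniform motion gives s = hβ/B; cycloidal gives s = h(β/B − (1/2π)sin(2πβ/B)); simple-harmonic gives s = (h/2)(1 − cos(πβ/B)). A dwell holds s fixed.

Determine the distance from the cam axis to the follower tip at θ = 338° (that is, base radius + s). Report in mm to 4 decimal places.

seg 1 [0°–135.3°] cycloidal, h=30: full span → s += 30 → s = 30.0000
seg 2 [135.3°–307.5°] dwell: s stays 30.0000
seg 3 [307.5°–360°] simple-harmonic, h=-23: θ=338° here. β=30.5, B=52.5. -23/2·(1 − cos(π·0.5810)) = -14.3932 → s = 15.6068
radial distance = base radius + s = 37 + 15.6068 = 52.6068

52.6068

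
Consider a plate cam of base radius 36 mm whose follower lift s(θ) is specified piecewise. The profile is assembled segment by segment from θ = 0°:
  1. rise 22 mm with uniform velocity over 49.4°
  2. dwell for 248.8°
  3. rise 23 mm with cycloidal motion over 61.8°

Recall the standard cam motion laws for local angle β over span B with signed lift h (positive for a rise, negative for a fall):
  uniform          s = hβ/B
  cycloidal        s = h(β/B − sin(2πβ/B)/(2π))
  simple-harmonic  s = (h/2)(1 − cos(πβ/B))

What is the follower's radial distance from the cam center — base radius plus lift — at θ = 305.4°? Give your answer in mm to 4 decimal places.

seg 1 [0°–49.4°] uniform, h=22: full span → s += 22 → s = 22.0000
seg 2 [49.4°–298.2°] dwell: s stays 22.0000
seg 3 [298.2°–360°] cycloidal, h=23: θ=305.4° here. β=7.2, B=61.8. 23·(0.1165 − sin(2π·0.1165)/(2π)) = 0.2330 → s = 22.2330
radial distance = base radius + s = 36 + 22.2330 = 58.2330

58.2330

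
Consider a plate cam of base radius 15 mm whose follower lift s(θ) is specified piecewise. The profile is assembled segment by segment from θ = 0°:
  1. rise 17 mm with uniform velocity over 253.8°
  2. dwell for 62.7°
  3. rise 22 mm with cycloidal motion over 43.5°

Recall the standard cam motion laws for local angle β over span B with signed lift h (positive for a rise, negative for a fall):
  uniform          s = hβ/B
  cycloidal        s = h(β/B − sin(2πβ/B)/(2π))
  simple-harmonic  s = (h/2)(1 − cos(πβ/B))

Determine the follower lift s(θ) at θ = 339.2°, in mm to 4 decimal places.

seg 1 [0°–253.8°] uniform, h=17: full span → s += 17 → s = 17.0000
seg 2 [253.8°–316.5°] dwell: s stays 17.0000
seg 3 [316.5°–360°] cycloidal, h=22: θ=339.2° here. β=22.7, B=43.5. 22·(0.5218 − sin(2π·0.5218)/(2π)) = 11.9594 → s = 28.9594

28.9594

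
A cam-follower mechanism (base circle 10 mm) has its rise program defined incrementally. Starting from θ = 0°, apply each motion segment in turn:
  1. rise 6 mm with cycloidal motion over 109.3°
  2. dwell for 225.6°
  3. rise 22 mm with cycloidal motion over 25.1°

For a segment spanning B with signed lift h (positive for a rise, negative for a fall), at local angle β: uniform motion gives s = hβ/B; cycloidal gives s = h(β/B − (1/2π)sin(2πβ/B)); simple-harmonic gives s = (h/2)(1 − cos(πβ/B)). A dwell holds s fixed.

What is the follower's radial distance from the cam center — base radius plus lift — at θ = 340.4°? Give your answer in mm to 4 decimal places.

seg 1 [0°–109.3°] cycloidal, h=6: full span → s += 6 → s = 6.0000
seg 2 [109.3°–334.9°] dwell: s stays 6.0000
seg 3 [334.9°–360°] cycloidal, h=22: θ=340.4° here. β=5.5, B=25.1. 22·(0.2191 − sin(2π·0.2191)/(2π)) = 1.3850 → s = 7.3850
radial distance = base radius + s = 10 + 7.3850 = 17.3850

17.3850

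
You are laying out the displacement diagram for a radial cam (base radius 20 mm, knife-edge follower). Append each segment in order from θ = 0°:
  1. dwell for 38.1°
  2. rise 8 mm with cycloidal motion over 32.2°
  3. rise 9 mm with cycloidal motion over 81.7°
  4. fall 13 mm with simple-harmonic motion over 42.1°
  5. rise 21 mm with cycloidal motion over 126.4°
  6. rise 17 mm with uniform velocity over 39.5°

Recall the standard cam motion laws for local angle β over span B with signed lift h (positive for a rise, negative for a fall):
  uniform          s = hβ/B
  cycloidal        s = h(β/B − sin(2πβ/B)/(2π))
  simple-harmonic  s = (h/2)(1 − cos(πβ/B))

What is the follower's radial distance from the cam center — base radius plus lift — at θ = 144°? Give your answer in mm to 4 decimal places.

seg 1 [0°–38.1°] dwell: s stays 0.0000
seg 2 [38.1°–70.3°] cycloidal, h=8: full span → s += 8 → s = 8.0000
seg 3 [70.3°–152°] cycloidal, h=9: θ=144° here. β=73.7, B=81.7. 9·(0.9021 − sin(2π·0.9021)/(2π)) = 8.9454 → s = 16.9454
radial distance = base radius + s = 20 + 16.9454 = 36.9454

36.9454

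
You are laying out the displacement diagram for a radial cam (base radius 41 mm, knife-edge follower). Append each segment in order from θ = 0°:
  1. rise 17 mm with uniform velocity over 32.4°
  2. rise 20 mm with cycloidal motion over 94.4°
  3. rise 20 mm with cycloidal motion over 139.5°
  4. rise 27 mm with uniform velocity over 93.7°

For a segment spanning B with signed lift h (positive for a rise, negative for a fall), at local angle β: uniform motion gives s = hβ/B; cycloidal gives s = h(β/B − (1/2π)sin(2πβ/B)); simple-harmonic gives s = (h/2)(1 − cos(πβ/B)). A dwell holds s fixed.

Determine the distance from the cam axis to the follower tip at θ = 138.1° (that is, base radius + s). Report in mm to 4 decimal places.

seg 1 [0°–32.4°] uniform, h=17: full span → s += 17 → s = 17.0000
seg 2 [32.4°–126.8°] cycloidal, h=20: full span → s += 20 → s = 37.0000
seg 3 [126.8°–266.3°] cycloidal, h=20: θ=138.1° here. β=11.3, B=139.5. 20·(0.0810 − sin(2π·0.0810)/(2π)) = 0.0690 → s = 37.0690
radial distance = base radius + s = 41 + 37.0690 = 78.0690

78.0690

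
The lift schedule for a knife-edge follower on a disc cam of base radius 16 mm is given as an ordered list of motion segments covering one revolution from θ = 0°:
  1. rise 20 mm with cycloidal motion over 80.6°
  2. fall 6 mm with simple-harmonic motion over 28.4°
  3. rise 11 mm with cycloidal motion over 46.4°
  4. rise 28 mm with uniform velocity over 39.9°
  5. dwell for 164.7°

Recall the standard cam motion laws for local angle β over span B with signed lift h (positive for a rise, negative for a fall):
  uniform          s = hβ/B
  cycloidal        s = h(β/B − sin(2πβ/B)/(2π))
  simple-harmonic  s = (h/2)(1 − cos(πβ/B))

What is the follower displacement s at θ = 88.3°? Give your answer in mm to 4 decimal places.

seg 1 [0°–80.6°] cycloidal, h=20: full span → s += 20 → s = 20.0000
seg 2 [80.6°–109°] simple-harmonic, h=-6: θ=88.3° here. β=7.7, B=28.4. -6/2·(1 − cos(π·0.2711)) = -1.0240 → s = 18.9760

18.9760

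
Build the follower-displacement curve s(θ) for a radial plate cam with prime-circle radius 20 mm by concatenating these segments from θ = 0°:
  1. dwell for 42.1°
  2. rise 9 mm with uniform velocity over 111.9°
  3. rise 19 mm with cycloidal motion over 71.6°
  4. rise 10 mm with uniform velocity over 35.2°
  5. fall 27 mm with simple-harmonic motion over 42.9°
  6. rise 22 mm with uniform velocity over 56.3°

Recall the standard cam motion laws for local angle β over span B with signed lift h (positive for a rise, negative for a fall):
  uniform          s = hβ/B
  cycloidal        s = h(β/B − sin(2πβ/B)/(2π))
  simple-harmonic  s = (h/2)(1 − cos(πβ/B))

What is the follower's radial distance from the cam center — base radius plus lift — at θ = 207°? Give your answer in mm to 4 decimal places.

seg 1 [0°–42.1°] dwell: s stays 0.0000
seg 2 [42.1°–154°] uniform, h=9: full span → s += 9 → s = 9.0000
seg 3 [154°–225.6°] cycloidal, h=19: θ=207° here. β=53, B=71.6. 19·(0.7402 − sin(2π·0.7402)/(2π)) = 17.0825 → s = 26.0825
radial distance = base radius + s = 20 + 26.0825 = 46.0825

46.0825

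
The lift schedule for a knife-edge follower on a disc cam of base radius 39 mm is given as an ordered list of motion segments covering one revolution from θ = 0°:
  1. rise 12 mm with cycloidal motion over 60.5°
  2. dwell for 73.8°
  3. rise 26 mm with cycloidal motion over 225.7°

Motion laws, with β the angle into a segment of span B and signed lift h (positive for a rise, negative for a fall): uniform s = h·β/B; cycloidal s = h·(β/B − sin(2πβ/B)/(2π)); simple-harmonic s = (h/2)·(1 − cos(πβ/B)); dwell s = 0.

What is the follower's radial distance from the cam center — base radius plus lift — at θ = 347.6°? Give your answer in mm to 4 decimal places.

seg 1 [0°–60.5°] cycloidal, h=12: full span → s += 12 → s = 12.0000
seg 2 [60.5°–134.3°] dwell: s stays 12.0000
seg 3 [134.3°–360°] cycloidal, h=26: θ=347.6° here. β=213.3, B=225.7. 26·(0.9451 − sin(2π·0.9451)/(2π)) = 25.9718 → s = 37.9718
radial distance = base radius + s = 39 + 37.9718 = 76.9718

76.9718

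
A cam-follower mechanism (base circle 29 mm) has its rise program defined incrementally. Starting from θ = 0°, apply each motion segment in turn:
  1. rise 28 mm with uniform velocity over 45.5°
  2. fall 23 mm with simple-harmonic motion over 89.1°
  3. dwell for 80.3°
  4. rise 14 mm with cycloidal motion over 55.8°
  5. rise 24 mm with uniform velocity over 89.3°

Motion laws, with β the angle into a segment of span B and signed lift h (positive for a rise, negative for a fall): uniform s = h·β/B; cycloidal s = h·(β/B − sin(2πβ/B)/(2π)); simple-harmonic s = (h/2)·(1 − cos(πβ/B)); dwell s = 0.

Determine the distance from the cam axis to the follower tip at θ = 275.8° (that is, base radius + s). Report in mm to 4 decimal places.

seg 1 [0°–45.5°] uniform, h=28: full span → s += 28 → s = 28.0000
seg 2 [45.5°–134.6°] simple-harmonic, h=-23: full span → s += -23 → s = 5.0000
seg 3 [134.6°–214.9°] dwell: s stays 5.0000
seg 4 [214.9°–270.7°] cycloidal, h=14: full span → s += 14 → s = 19.0000
seg 5 [270.7°–360°] uniform, h=24: θ=275.8° here. β=5.1, B=89.3. 24·5.1/89.3 = 1.3707 → s = 20.3707
radial distance = base radius + s = 29 + 20.3707 = 49.3707

49.3707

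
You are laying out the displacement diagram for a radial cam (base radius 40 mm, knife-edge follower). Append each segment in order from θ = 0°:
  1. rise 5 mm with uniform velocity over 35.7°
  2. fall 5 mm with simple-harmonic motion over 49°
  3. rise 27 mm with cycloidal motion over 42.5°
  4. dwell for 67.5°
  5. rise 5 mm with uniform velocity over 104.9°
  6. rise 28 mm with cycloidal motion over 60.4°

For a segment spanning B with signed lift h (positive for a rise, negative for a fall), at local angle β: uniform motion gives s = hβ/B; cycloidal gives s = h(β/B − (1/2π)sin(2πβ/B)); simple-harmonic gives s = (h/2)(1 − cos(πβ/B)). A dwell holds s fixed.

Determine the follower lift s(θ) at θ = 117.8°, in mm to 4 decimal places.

seg 1 [0°–35.7°] uniform, h=5: full span → s += 5 → s = 5.0000
seg 2 [35.7°–84.7°] simple-harmonic, h=-5: full span → s += -5 → s = 0.0000
seg 3 [84.7°–127.2°] cycloidal, h=27: θ=117.8° here. β=33.1, B=42.5. 27·(0.7788 − sin(2π·0.7788)/(2π)) = 25.2551 → s = 25.2551

25.2551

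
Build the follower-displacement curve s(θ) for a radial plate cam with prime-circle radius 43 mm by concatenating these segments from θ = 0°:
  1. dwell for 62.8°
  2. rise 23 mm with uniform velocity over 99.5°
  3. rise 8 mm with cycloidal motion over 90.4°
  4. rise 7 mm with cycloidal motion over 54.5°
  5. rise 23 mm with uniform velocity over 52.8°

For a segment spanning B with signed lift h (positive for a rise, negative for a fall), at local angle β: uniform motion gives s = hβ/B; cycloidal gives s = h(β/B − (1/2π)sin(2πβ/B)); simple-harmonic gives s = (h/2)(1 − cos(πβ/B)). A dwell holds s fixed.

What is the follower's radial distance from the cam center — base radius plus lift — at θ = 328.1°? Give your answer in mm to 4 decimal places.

seg 1 [0°–62.8°] dwell: s stays 0.0000
seg 2 [62.8°–162.3°] uniform, h=23: full span → s += 23 → s = 23.0000
seg 3 [162.3°–252.7°] cycloidal, h=8: full span → s += 8 → s = 31.0000
seg 4 [252.7°–307.2°] cycloidal, h=7: full span → s += 7 → s = 38.0000
seg 5 [307.2°–360°] uniform, h=23: θ=328.1° here. β=20.9, B=52.8. 23·20.9/52.8 = 9.1042 → s = 47.1042
radial distance = base radius + s = 43 + 47.1042 = 90.1042

90.1042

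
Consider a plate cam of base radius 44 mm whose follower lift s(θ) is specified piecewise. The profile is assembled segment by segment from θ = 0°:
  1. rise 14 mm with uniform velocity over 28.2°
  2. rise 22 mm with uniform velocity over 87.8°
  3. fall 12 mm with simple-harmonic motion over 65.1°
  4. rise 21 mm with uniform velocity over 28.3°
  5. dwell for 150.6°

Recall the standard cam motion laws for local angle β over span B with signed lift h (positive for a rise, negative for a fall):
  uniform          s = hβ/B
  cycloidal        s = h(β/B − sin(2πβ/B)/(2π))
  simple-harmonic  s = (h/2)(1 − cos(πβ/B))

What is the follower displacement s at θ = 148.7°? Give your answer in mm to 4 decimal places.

seg 1 [0°–28.2°] uniform, h=14: full span → s += 14 → s = 14.0000
seg 2 [28.2°–116°] uniform, h=22: full span → s += 22 → s = 36.0000
seg 3 [116°–181.1°] simple-harmonic, h=-12: θ=148.7° here. β=32.7, B=65.1. -12/2·(1 − cos(π·0.5023)) = -6.0434 → s = 29.9566

29.9566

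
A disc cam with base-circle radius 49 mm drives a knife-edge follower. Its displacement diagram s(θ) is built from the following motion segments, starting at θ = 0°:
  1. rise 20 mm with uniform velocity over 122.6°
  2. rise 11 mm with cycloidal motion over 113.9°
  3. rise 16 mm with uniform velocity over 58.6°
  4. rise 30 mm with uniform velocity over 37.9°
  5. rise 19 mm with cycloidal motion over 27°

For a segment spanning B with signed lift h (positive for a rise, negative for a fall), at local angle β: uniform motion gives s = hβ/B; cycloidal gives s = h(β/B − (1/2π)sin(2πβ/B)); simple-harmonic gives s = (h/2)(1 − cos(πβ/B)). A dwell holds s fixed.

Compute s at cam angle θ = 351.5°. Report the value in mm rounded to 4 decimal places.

seg 1 [0°–122.6°] uniform, h=20: full span → s += 20 → s = 20.0000
seg 2 [122.6°–236.5°] cycloidal, h=11: full span → s += 11 → s = 31.0000
seg 3 [236.5°–295.1°] uniform, h=16: full span → s += 16 → s = 47.0000
seg 4 [295.1°–333°] uniform, h=30: full span → s += 30 → s = 77.0000
seg 5 [333°–360°] cycloidal, h=19: θ=351.5° here. β=18.5, B=27. 19·(0.6852 − sin(2π·0.6852)/(2π)) = 15.7952 → s = 92.7952

92.7952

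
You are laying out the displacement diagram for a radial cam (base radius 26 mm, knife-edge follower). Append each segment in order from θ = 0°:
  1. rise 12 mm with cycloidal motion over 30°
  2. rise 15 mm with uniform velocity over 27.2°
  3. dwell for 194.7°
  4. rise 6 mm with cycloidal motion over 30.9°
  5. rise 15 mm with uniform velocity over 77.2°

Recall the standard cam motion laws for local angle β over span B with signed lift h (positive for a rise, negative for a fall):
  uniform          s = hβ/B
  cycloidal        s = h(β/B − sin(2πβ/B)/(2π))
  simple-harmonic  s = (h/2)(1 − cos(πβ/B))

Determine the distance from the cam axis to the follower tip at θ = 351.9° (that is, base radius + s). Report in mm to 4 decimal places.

seg 1 [0°–30°] cycloidal, h=12: full span → s += 12 → s = 12.0000
seg 2 [30°–57.2°] uniform, h=15: full span → s += 15 → s = 27.0000
seg 3 [57.2°–251.9°] dwell: s stays 27.0000
seg 4 [251.9°–282.8°] cycloidal, h=6: full span → s += 6 → s = 33.0000
seg 5 [282.8°–360°] uniform, h=15: θ=351.9° here. β=69.1, B=77.2. 15·69.1/77.2 = 13.4262 → s = 46.4262
radial distance = base radius + s = 26 + 46.4262 = 72.4262

72.4262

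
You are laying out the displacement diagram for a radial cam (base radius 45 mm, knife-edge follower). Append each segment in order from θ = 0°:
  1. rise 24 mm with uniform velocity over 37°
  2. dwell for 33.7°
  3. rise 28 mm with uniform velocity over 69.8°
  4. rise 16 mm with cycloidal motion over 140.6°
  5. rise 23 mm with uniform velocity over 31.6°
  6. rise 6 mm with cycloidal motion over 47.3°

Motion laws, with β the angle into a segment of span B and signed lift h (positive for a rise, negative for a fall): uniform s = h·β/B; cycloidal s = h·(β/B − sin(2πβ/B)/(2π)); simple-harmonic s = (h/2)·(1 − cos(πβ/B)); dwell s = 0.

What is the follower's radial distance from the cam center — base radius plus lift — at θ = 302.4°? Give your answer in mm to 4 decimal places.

seg 1 [0°–37°] uniform, h=24: full span → s += 24 → s = 24.0000
seg 2 [37°–70.7°] dwell: s stays 24.0000
seg 3 [70.7°–140.5°] uniform, h=28: full span → s += 28 → s = 52.0000
seg 4 [140.5°–281.1°] cycloidal, h=16: full span → s += 16 → s = 68.0000
seg 5 [281.1°–312.7°] uniform, h=23: θ=302.4° here. β=21.3, B=31.6. 23·21.3/31.6 = 15.5032 → s = 83.5032
radial distance = base radius + s = 45 + 83.5032 = 128.5032

128.5032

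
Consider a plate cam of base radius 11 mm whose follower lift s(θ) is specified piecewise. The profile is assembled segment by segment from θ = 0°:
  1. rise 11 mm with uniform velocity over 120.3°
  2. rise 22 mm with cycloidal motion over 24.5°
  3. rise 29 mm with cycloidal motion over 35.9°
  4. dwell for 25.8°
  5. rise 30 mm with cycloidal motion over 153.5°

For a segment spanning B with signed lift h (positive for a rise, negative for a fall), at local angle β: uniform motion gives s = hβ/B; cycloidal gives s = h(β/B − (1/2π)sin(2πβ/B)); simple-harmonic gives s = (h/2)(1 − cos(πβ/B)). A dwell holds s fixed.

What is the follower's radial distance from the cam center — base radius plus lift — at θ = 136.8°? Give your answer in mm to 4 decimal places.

seg 1 [0°–120.3°] uniform, h=11: full span → s += 11 → s = 11.0000
seg 2 [120.3°–144.8°] cycloidal, h=22: θ=136.8° here. β=16.5, B=24.5. 22·(0.6735 − sin(2π·0.6735)/(2π)) = 17.9207 → s = 28.9207
radial distance = base radius + s = 11 + 28.9207 = 39.9207

39.9207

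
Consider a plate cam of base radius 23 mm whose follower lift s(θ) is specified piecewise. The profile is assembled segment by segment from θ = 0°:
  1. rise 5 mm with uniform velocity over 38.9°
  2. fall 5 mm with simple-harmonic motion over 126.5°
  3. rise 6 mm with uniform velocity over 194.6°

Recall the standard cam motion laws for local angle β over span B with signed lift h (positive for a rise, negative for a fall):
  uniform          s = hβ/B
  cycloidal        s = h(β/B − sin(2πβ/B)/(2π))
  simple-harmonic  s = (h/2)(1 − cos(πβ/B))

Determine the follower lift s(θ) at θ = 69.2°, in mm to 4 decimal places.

seg 1 [0°–38.9°] uniform, h=5: full span → s += 5 → s = 5.0000
seg 2 [38.9°–165.4°] simple-harmonic, h=-5: θ=69.2° here. β=30.3, B=126.5. -5/2·(1 − cos(π·0.2395)) = -0.6750 → s = 4.3250

4.3250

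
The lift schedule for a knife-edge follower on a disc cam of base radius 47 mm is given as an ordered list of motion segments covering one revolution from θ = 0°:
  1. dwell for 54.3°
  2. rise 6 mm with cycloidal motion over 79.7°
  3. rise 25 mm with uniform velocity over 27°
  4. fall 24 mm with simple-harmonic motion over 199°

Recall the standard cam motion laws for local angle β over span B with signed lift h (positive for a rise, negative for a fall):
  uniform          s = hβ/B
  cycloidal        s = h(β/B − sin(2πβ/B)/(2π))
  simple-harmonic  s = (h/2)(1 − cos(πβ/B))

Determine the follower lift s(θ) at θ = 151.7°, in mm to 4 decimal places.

seg 1 [0°–54.3°] dwell: s stays 0.0000
seg 2 [54.3°–134°] cycloidal, h=6: full span → s += 6 → s = 6.0000
seg 3 [134°–161°] uniform, h=25: θ=151.7° here. β=17.7, B=27. 25·17.7/27 = 16.3889 → s = 22.3889

22.3889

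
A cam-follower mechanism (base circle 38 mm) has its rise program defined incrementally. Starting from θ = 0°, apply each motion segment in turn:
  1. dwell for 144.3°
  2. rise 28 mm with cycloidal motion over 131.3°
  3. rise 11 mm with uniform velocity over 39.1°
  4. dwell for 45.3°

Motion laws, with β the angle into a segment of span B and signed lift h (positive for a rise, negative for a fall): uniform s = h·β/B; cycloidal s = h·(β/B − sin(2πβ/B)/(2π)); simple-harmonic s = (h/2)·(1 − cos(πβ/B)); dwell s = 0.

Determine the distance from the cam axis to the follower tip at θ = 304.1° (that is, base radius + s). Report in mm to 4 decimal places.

seg 1 [0°–144.3°] dwell: s stays 0.0000
seg 2 [144.3°–275.6°] cycloidal, h=28: full span → s += 28 → s = 28.0000
seg 3 [275.6°–314.7°] uniform, h=11: θ=304.1° here. β=28.5, B=39.1. 11·28.5/39.1 = 8.0179 → s = 36.0179
radial distance = base radius + s = 38 + 36.0179 = 74.0179

74.0179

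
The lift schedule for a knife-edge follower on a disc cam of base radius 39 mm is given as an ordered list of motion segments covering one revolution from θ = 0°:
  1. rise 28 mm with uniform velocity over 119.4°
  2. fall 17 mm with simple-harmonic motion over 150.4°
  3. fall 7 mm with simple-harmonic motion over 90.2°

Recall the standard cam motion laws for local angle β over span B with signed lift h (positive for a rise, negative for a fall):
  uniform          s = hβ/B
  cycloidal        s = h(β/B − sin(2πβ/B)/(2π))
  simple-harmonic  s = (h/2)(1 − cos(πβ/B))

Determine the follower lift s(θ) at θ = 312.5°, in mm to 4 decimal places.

seg 1 [0°–119.4°] uniform, h=28: full span → s += 28 → s = 28.0000
seg 2 [119.4°–269.8°] simple-harmonic, h=-17: full span → s += -17 → s = 11.0000
seg 3 [269.8°–360°] simple-harmonic, h=-7: θ=312.5° here. β=42.7, B=90.2. -7/2·(1 − cos(π·0.4734)) = -3.2078 → s = 7.7922

7.7922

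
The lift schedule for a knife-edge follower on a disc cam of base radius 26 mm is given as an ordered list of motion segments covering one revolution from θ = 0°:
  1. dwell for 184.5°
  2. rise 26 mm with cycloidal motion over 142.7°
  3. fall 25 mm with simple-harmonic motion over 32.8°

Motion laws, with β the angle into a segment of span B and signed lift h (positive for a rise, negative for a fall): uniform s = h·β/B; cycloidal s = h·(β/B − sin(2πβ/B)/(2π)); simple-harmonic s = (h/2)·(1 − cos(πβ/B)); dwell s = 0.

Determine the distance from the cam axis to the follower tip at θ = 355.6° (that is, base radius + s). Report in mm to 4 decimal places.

seg 1 [0°–184.5°] dwell: s stays 0.0000
seg 2 [184.5°–327.2°] cycloidal, h=26: full span → s += 26 → s = 26.0000
seg 3 [327.2°–360°] simple-harmonic, h=-25: θ=355.6° here. β=28.4, B=32.8. -25/2·(1 − cos(π·0.8659)) = -23.9063 → s = 2.0937
radial distance = base radius + s = 26 + 2.0937 = 28.0937

28.0937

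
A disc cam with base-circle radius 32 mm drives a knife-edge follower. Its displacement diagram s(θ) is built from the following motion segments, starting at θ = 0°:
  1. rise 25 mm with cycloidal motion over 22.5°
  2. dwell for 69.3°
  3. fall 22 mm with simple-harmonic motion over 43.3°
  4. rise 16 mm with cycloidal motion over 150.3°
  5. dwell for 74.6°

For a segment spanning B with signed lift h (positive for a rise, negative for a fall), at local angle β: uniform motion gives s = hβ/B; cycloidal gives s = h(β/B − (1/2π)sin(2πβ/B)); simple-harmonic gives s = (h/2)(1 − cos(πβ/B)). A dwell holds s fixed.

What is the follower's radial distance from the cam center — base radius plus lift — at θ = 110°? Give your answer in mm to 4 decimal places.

seg 1 [0°–22.5°] cycloidal, h=25: full span → s += 25 → s = 25.0000
seg 2 [22.5°–91.8°] dwell: s stays 25.0000
seg 3 [91.8°–135.1°] simple-harmonic, h=-22: θ=110° here. β=18.2, B=43.3. -22/2·(1 − cos(π·0.4203)) = -8.2752 → s = 16.7248
radial distance = base radius + s = 32 + 16.7248 = 48.7248

48.7248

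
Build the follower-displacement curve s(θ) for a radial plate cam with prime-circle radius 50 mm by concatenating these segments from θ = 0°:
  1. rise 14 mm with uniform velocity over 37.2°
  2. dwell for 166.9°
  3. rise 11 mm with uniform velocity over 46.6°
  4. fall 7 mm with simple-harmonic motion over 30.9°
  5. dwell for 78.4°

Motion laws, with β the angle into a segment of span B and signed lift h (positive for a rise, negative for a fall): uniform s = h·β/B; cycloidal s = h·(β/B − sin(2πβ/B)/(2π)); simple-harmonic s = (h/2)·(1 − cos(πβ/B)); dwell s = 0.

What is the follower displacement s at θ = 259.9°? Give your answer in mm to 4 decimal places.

seg 1 [0°–37.2°] uniform, h=14: full span → s += 14 → s = 14.0000
seg 2 [37.2°–204.1°] dwell: s stays 14.0000
seg 3 [204.1°–250.7°] uniform, h=11: full span → s += 11 → s = 25.0000
seg 4 [250.7°–281.6°] simple-harmonic, h=-7: θ=259.9° here. β=9.2, B=30.9. -7/2·(1 − cos(π·0.2977)) = -1.4227 → s = 23.5773

23.5773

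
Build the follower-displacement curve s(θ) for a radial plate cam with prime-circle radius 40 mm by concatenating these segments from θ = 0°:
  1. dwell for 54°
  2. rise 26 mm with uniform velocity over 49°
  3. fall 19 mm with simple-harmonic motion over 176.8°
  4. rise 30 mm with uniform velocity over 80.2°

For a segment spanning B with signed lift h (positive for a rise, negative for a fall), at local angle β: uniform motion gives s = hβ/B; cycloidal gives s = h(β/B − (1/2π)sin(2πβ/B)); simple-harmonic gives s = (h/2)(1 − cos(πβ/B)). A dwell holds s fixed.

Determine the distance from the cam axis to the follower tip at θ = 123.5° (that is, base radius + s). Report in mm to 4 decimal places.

seg 1 [0°–54°] dwell: s stays 0.0000
seg 2 [54°–103°] uniform, h=26: full span → s += 26 → s = 26.0000
seg 3 [103°–279.8°] simple-harmonic, h=-19: θ=123.5° here. β=20.5, B=176.8. -19/2·(1 − cos(π·0.1160)) = -0.6233 → s = 25.3767
radial distance = base radius + s = 40 + 25.3767 = 65.3767

65.3767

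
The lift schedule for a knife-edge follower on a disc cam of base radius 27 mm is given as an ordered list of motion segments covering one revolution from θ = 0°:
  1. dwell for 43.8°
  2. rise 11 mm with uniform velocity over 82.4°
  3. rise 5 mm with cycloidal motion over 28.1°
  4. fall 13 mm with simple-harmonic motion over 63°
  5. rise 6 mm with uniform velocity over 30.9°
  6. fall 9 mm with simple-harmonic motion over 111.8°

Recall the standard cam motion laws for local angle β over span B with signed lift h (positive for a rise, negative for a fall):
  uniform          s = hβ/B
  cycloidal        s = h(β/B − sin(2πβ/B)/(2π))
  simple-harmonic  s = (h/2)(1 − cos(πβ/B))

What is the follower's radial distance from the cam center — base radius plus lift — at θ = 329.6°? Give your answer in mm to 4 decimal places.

seg 1 [0°–43.8°] dwell: s stays 0.0000
seg 2 [43.8°–126.2°] uniform, h=11: full span → s += 11 → s = 11.0000
seg 3 [126.2°–154.3°] cycloidal, h=5: full span → s += 5 → s = 16.0000
seg 4 [154.3°–217.3°] simple-harmonic, h=-13: full span → s += -13 → s = 3.0000
seg 5 [217.3°–248.2°] uniform, h=6: full span → s += 6 → s = 9.0000
seg 6 [248.2°–360°] simple-harmonic, h=-9: θ=329.6° here. β=81.4, B=111.8. -9/2·(1 − cos(π·0.7281)) = -7.4556 → s = 1.5444
radial distance = base radius + s = 27 + 1.5444 = 28.5444

28.5444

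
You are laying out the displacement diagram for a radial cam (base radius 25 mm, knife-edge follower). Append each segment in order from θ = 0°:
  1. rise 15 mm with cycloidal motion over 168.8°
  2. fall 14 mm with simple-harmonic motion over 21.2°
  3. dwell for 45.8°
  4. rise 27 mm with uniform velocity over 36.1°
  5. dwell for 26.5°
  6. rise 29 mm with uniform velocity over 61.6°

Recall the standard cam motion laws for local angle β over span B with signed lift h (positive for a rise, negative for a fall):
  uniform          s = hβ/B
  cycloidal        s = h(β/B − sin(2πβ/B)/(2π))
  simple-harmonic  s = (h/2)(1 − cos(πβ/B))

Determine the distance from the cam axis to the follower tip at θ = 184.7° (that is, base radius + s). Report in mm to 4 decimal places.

seg 1 [0°–168.8°] cycloidal, h=15: full span → s += 15 → s = 15.0000
seg 2 [168.8°–190°] simple-harmonic, h=-14: θ=184.7° here. β=15.9, B=21.2. -14/2·(1 − cos(π·0.7500)) = -11.9497 → s = 3.0503
radial distance = base radius + s = 25 + 3.0503 = 28.0503

28.0503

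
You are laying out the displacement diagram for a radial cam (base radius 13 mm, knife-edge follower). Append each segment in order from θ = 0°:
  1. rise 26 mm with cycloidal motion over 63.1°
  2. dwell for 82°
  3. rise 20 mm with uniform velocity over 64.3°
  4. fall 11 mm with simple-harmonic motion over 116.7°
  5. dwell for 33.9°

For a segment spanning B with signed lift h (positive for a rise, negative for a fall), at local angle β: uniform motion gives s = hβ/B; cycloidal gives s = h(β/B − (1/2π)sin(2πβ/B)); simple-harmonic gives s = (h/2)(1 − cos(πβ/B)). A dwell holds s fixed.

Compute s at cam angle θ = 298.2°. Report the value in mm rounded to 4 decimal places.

seg 1 [0°–63.1°] cycloidal, h=26: full span → s += 26 → s = 26.0000
seg 2 [63.1°–145.1°] dwell: s stays 26.0000
seg 3 [145.1°–209.4°] uniform, h=20: full span → s += 20 → s = 46.0000
seg 4 [209.4°–326.1°] simple-harmonic, h=-11: θ=298.2° here. β=88.8, B=116.7. -11/2·(1 − cos(π·0.7609)) = -9.5203 → s = 36.4797

36.4797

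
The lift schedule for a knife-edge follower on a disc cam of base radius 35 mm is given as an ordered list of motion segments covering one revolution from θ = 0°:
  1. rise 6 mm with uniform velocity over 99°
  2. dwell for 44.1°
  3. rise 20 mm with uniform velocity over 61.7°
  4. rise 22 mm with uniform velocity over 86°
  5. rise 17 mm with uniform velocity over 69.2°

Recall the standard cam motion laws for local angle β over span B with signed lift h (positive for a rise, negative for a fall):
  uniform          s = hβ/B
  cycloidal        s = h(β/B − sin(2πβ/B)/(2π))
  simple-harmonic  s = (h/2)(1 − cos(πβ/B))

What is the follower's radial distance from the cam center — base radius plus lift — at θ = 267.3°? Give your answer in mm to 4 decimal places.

seg 1 [0°–99°] uniform, h=6: full span → s += 6 → s = 6.0000
seg 2 [99°–143.1°] dwell: s stays 6.0000
seg 3 [143.1°–204.8°] uniform, h=20: full span → s += 20 → s = 26.0000
seg 4 [204.8°–290.8°] uniform, h=22: θ=267.3° here. β=62.5, B=86. 22·62.5/86 = 15.9884 → s = 41.9884
radial distance = base radius + s = 35 + 41.9884 = 76.9884

76.9884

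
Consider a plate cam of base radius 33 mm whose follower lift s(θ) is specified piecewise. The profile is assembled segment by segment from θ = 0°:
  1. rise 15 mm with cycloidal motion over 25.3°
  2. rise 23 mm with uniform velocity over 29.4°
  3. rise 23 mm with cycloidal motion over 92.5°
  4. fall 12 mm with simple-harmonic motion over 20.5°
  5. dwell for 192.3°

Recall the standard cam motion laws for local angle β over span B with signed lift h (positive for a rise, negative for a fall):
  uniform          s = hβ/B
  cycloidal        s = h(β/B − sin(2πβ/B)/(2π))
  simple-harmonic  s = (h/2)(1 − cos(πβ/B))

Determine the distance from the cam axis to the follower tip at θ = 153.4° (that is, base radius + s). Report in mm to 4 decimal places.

seg 1 [0°–25.3°] cycloidal, h=15: full span → s += 15 → s = 15.0000
seg 2 [25.3°–54.7°] uniform, h=23: full span → s += 23 → s = 38.0000
seg 3 [54.7°–147.2°] cycloidal, h=23: full span → s += 23 → s = 61.0000
seg 4 [147.2°–167.7°] simple-harmonic, h=-12: θ=153.4° here. β=6.2, B=20.5. -12/2·(1 − cos(π·0.3024)) = -2.5106 → s = 58.4894
radial distance = base radius + s = 33 + 58.4894 = 91.4894

91.4894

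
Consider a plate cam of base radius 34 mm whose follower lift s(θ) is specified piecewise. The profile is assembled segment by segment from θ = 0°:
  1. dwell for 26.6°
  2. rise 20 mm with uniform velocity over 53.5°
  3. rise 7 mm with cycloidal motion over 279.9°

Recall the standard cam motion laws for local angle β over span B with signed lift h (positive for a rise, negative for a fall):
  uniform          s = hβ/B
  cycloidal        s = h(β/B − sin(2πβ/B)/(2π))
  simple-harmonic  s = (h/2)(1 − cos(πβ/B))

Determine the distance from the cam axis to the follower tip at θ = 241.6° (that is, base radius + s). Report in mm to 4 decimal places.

seg 1 [0°–26.6°] dwell: s stays 0.0000
seg 2 [26.6°–80.1°] uniform, h=20: full span → s += 20 → s = 20.0000
seg 3 [80.1°–360°] cycloidal, h=7: θ=241.6° here. β=161.5, B=279.9. 7·(0.5770 − sin(2π·0.5770)/(2π)) = 4.5571 → s = 24.5571
radial distance = base radius + s = 34 + 24.5571 = 58.5571

58.5571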